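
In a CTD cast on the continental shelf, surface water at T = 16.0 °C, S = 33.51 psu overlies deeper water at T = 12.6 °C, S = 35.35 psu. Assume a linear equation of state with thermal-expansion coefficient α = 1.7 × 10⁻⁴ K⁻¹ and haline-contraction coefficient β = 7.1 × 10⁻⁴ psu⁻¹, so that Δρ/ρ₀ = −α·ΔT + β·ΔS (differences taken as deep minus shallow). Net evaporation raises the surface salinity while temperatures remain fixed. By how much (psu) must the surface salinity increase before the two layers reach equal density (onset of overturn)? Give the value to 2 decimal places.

Neutral buoyancy requires −α(T_deep − T_surf) + β(S_deep − S_surf′) = 0.
S_surf′ = S_deep − (α/β)·ΔT = 35.35 − (1.7 × 10⁻⁴/7.1 × 10⁻⁴)·(-3.4) = 36.1641 psu.
Increase required: 36.1641 − 33.51 = 2.6541 psu.

2.65 psu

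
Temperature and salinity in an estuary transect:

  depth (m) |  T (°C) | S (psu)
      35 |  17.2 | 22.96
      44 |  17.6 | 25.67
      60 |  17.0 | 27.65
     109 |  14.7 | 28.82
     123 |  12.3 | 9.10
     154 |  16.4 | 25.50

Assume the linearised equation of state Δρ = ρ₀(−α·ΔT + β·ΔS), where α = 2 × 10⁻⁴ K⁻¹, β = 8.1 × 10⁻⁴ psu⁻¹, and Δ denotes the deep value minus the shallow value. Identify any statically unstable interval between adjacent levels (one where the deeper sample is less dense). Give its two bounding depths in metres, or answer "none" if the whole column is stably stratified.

Evaluate Δρ/ρ₀ = −αΔT + βΔS across each adjacent pair:
  35–44 m: −αΔT+βΔS = −(2 × 10⁻⁴)(+0.4)+(8.1 × 10⁻⁴)(+2.71) = 2.1 × 10⁻³ → stable
  44–60 m: −αΔT+βΔS = −(2 × 10⁻⁴)(-0.6)+(8.1 × 10⁻⁴)(+1.98) = 1.7 × 10⁻³ → stable
  60–109 m: −αΔT+βΔS = −(2 × 10⁻⁴)(-2.3)+(8.1 × 10⁻⁴)(+1.17) = 1.4 × 10⁻³ → stable
  109–123 m: −αΔT+βΔS = −(2 × 10⁻⁴)(-2.4)+(8.1 × 10⁻⁴)(-19.72) = -0.015 → UNSTABLE
  123–154 m: −αΔT+βΔS = −(2 × 10⁻⁴)(+4.1)+(8.1 × 10⁻⁴)(+16.40) = 0.012 → stable
The 109–123 m interval has Δρ < 0: lighter water underlies denser water.

109–123 m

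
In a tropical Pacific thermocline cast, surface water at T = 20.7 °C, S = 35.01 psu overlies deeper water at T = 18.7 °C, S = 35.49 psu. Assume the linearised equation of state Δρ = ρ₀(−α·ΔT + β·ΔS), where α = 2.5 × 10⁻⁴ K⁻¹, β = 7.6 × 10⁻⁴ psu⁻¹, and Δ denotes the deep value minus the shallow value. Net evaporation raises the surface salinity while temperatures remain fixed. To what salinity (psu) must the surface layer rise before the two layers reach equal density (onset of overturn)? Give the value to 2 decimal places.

36.15 psu

Neutral buoyancy requires −α(T_deep − T_surf) + β(S_deep − S_surf′) = 0.
S_surf′ = S_deep − (α/β)·ΔT = 35.49 − (2.5 × 10⁻⁴/7.6 × 10⁻⁴)·(-2.0) = 36.1479 psu.
Increase required: 36.1479 − 35.01 = 1.1379 psu.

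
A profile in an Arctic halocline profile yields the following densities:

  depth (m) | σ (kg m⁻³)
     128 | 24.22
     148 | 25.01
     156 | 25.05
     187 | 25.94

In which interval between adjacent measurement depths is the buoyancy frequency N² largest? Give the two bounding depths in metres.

128–148 m

Compute the density gradient over each adjacent pair:
  128–148 m: Δρ/Δz = 0.79/20 = 0.040 kg m⁻⁴
  148–156 m: Δρ/Δz = 0.04/8 = 5.0 × 10⁻³ kg m⁻⁴
  156–187 m: Δρ/Δz = 0.89/31 = 0.029 kg m⁻⁴
The largest gradient is in the 128–148 m interval — the pycnocline.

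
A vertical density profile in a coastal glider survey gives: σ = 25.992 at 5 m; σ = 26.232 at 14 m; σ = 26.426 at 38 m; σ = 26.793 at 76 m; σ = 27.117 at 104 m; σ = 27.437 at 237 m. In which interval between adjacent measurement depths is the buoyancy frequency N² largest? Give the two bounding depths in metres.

5–14 m

Compute the density gradient over each adjacent pair:
  5–14 m: Δρ/Δz = 0.240/9 = 0.027 kg m⁻⁴
  14–38 m: Δρ/Δz = 0.194/24 = 8.1 × 10⁻³ kg m⁻⁴
  38–76 m: Δρ/Δz = 0.367/38 = 9.7 × 10⁻³ kg m⁻⁴
  76–104 m: Δρ/Δz = 0.324/28 = 0.012 kg m⁻⁴
  104–237 m: Δρ/Δz = 0.320/133 = 2.4 × 10⁻³ kg m⁻⁴
The largest gradient is in the 5–14 m interval — the pycnocline.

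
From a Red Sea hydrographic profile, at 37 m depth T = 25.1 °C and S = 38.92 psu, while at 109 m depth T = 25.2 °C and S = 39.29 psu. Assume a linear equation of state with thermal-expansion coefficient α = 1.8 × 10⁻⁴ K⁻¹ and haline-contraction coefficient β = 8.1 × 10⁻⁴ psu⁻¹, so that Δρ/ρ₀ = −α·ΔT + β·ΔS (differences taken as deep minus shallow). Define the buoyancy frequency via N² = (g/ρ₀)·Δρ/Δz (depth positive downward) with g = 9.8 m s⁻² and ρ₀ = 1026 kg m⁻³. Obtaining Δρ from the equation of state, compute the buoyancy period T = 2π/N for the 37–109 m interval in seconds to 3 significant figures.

ΔT = +0.1 K, ΔS = +0.37 psu (deep − shallow).
Δρ/ρ₀ = −αΔT + βΔS = -1.80 × 10⁻⁵ + 2.997 × 10⁻⁴ = 2.817 × 10⁻⁴, so Δρ ≈ 0.2890 kg m⁻³.
N² = (g/ρ₀)·Δρ/Δz = g·(Δρ/ρ₀)/Δz = 9.8 × 2.817 × 10⁻⁴ / 72 = 3.8343 × 10⁻⁵ s⁻².
N = √(3.8343 × 10⁻⁵) = 6.1922 × 10⁻³ rad s⁻¹ → T = 2π/N = 1.0147 × 10³ s ≈ 1.01 × 10³ s.

1.01 × 10³ s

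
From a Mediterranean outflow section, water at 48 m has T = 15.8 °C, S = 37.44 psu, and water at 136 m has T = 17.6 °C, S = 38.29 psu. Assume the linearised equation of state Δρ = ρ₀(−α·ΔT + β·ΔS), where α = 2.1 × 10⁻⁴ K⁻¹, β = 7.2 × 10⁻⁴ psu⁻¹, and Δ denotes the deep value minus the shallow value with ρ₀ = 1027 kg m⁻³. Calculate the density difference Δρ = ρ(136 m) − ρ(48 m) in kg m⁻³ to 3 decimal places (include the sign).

ΔT = +1.8 K, ΔS = +0.85 psu (deep − shallow).
Δρ/ρ₀ = −(2.1 × 10⁻⁴)(+1.8) + (7.2 × 10⁻⁴)(+0.85) = 2.34 × 10⁻⁴.
Δρ = 1027 × (2.34 × 10⁻⁴) = +0.240 kg m⁻³.
Positive Δρ: denser below, stable.

+0.240 kg m⁻³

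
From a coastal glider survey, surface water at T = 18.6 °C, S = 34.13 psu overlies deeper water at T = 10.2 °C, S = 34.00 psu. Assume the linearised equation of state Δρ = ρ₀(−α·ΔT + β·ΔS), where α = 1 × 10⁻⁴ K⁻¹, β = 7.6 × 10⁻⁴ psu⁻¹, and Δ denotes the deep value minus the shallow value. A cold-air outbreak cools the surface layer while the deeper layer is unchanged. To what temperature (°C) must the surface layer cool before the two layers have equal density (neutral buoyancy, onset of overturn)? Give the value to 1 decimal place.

11.2 °C

Neutral buoyancy requires Δρ = 0, i.e. −α(T_deep − T_surf′) + β(S_deep − S_surf) = 0.
T_surf′ = T_deep − (β/α)·ΔS = 10.2 − (7.6 × 10⁻⁴/1 × 10⁻⁴)·(-0.13) = 11.188 °C.
Cooling required: 18.6 − (11.188) = 7.412 °C.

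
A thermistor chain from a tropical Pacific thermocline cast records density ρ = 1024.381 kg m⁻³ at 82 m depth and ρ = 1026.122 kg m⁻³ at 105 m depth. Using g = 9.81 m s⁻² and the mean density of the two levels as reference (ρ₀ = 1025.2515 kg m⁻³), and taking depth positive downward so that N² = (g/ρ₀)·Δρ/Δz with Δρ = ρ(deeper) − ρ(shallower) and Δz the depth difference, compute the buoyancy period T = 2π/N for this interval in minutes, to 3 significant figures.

3.89 min

Δρ = 1026.122 − 1024.381 = 1.741 kg m⁻³ over Δz = 105 − 82 = 23 m.
N² = (9.81/1025.2515) × (1.741/23) = 7.2429 × 10⁻⁴ s⁻².
N = √(7.2429 × 10⁻⁴) = 0.026913 rad s⁻¹, so T = 2π/N = 233.46 s = 3.8910 min ≈ 3.89 min.
N² > 0, so the interval is statically stable.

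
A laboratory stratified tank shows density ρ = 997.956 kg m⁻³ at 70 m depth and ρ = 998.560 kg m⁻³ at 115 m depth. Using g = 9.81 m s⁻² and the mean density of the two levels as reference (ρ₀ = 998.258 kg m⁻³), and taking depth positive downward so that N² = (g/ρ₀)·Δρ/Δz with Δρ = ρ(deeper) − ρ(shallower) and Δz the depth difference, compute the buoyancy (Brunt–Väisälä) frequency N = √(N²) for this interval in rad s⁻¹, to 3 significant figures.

Δρ = 998.560 − 997.956 = 0.604 kg m⁻³ over Δz = 115 − 70 = 45 m.
N² = (9.81/998.258) × (0.604/45) = 1.3190 × 10⁻⁴ s⁻².
N = √(1.3190 × 10⁻⁴) = 0.011485 rad s⁻¹ ≈ 0.0115 rad s⁻¹.

0.0115 rad s⁻¹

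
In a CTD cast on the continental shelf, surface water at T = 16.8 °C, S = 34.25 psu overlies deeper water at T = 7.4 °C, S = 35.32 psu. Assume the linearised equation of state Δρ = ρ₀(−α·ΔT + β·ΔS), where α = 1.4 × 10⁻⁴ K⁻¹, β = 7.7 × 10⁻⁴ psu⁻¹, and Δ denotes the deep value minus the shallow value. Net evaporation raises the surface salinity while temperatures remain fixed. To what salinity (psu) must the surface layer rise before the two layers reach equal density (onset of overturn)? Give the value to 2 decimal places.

37.03 psu

Neutral buoyancy requires −α(T_deep − T_surf) + β(S_deep − S_surf′) = 0.
S_surf′ = S_deep − (α/β)·ΔT = 35.32 − (1.4 × 10⁻⁴/7.7 × 10⁻⁴)·(-9.4) = 37.0291 psu.
Increase required: 37.0291 − 34.25 = 2.7791 psu.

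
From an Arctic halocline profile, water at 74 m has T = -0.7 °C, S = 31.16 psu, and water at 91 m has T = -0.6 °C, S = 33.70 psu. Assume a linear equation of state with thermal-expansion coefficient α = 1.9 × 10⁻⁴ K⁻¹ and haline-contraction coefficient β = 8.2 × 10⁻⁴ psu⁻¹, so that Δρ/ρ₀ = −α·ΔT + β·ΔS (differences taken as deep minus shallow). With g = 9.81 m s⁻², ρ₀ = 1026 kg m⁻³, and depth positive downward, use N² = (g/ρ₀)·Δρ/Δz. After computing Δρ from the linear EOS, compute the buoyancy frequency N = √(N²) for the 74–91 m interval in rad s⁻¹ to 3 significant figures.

0.0345 rad s⁻¹

ΔT = +0.1 K, ΔS = +2.54 psu (deep − shallow).
Δρ/ρ₀ = −αΔT + βΔS = -1.90 × 10⁻⁵ + 2.0828 × 10⁻³ = 2.0638 × 10⁻³, so Δρ ≈ 2.117 kg m⁻³.
N² = (g/ρ₀)·Δρ/Δz = g·(Δρ/ρ₀)/Δz = 9.81 × 2.0638 × 10⁻³ / 17 = 1.1909 × 10⁻³ s⁻².
N = √(1.1909 × 10⁻³) = 0.034509 rad s⁻¹ ≈ 0.0345 rad s⁻¹.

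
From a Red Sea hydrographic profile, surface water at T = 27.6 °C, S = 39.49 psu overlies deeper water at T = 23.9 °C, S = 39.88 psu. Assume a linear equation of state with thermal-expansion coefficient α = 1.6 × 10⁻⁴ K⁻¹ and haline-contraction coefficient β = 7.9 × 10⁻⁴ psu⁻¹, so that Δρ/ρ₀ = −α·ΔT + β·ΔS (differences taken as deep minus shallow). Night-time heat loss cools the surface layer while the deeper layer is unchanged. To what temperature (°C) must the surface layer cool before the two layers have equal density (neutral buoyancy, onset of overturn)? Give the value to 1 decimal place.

Neutral buoyancy requires Δρ = 0, i.e. −α(T_deep − T_surf′) + β(S_deep − S_surf) = 0.
T_surf′ = T_deep − (β/α)·ΔS = 23.9 − (7.9 × 10⁻⁴/1.6 × 10⁻⁴)·(+0.39) = 21.974 °C.
Cooling required: 27.6 − (21.974) = 5.626 °C.

22.0 °C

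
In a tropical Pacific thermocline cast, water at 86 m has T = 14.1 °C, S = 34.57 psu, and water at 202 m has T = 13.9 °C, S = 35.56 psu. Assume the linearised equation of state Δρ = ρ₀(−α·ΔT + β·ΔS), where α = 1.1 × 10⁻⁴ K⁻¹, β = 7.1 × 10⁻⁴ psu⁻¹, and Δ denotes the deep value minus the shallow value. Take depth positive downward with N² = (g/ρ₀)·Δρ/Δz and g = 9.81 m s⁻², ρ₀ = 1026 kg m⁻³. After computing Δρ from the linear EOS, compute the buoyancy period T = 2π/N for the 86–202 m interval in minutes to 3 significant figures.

13.4 min

ΔT = -0.2 K, ΔS = +0.99 psu (deep − shallow).
Δρ/ρ₀ = −αΔT + βΔS = 2.20 × 10⁻⁵ + 7.029 × 10⁻⁴ = 7.249 × 10⁻⁴, so Δρ ≈ 0.7437 kg m⁻³.
N² = (g/ρ₀)·Δρ/Δz = g·(Δρ/ρ₀)/Δz = 9.81 × 7.249 × 10⁻⁴ / 116 = 6.1304 × 10⁻⁵ s⁻².
N = √(6.1304 × 10⁻⁵) = 7.8297 × 10⁻³ rad s⁻¹ → T = 2π/N = 802.48 s = 13.375 min ≈ 13.4 min.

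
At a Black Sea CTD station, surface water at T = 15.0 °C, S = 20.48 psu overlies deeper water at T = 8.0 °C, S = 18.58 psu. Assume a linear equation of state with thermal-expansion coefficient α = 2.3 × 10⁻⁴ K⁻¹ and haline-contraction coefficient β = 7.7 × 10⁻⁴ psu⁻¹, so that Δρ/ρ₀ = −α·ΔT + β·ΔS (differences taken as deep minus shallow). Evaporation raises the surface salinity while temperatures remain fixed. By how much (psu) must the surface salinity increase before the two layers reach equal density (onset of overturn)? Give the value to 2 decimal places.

0.19 psu

Neutral buoyancy requires −α(T_deep − T_surf) + β(S_deep − S_surf′) = 0.
S_surf′ = S_deep − (α/β)·ΔT = 18.58 − (2.3 × 10⁻⁴/7.7 × 10⁻⁴)·(-7.0) = 20.6709 psu.
Increase required: 20.6709 − 20.48 = 0.1909 psu.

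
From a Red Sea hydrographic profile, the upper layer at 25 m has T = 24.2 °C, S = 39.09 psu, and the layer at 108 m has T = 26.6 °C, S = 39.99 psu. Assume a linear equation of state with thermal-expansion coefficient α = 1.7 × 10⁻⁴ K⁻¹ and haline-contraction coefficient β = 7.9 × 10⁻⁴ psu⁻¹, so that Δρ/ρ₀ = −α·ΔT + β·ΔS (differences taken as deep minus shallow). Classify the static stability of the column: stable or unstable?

stable

ΔT = 26.6 − 24.2 = +2.4 K and ΔS = 39.99 − 39.09 = +0.90 psu (deep − shallow).
−αΔT = -4.08 × 10⁻⁴; βΔS = 7.11 × 10⁻⁴; sum Δρ/ρ₀ = 3.03 × 10⁻⁴.
Δρ/ρ₀ > 0, so Δρ > 0: deeper water is denser → statically stable.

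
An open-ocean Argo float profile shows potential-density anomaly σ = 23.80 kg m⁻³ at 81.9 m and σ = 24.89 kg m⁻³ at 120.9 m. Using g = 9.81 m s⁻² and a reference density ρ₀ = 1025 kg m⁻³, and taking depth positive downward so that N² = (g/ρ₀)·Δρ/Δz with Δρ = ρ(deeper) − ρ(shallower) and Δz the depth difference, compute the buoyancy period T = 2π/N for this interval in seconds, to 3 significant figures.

384 s

Δρ = 1024.89 − 1023.80 = 1.09 kg m⁻³ over Δz = 120.9 − 81.9 = 39 m.
N² = (9.81/1025) × (1.09/39) = 2.6749 × 10⁻⁴ s⁻².
N = √(2.6749 × 10⁻⁴) = 0.016355 rad s⁻¹, so T = 2π/N = 384.18 s ≈ 384 s.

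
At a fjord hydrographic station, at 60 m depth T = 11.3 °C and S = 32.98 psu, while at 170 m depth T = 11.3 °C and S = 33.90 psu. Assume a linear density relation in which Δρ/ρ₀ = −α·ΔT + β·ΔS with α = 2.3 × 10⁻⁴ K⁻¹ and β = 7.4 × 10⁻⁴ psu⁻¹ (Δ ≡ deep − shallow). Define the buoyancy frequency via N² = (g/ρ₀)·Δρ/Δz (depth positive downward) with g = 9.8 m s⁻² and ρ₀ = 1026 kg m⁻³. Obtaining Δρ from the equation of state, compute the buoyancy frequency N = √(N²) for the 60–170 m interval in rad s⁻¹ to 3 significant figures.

7.79 × 10⁻³ rad s⁻¹

ΔT = +0.0 K, ΔS = +0.92 psu (deep − shallow).
Δρ/ρ₀ = −αΔT + βΔS = 0 + 6.808 × 10⁻⁴ = 6.808 × 10⁻⁴, so Δρ ≈ 0.6985 kg m⁻³.
N² = (g/ρ₀)·Δρ/Δz = g·(Δρ/ρ₀)/Δz = 9.8 × 6.808 × 10⁻⁴ / 110 = 6.0653 × 10⁻⁵ s⁻².
N = √(6.0653 × 10⁻⁵) = 7.7880 × 10⁻³ rad s⁻¹ ≈ 7.79 × 10⁻³ rad s⁻¹.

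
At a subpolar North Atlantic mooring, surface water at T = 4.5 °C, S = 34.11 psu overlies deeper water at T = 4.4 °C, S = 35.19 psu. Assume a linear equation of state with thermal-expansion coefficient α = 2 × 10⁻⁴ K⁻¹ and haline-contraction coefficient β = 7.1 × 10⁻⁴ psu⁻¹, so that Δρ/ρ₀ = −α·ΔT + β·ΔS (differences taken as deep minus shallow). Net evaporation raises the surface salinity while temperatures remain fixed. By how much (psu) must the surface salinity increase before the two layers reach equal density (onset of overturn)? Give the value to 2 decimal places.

1.11 psu

Neutral buoyancy requires −α(T_deep − T_surf) + β(S_deep − S_surf′) = 0.
S_surf′ = S_deep − (α/β)·ΔT = 35.19 − (2 × 10⁻⁴/7.1 × 10⁻⁴)·(-0.1) = 35.2182 psu.
Increase required: 35.2182 − 34.11 = 1.1082 psu.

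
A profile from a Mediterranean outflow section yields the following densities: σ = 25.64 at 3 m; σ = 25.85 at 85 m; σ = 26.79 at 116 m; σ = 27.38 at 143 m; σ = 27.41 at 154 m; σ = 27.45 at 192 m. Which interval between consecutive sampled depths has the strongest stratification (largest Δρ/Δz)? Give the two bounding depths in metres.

Compute the density gradient over each adjacent pair:
  3–85 m: Δρ/Δz = 0.21/82 = 2.6 × 10⁻³ kg m⁻⁴
  85–116 m: Δρ/Δz = 0.94/31 = 0.030 kg m⁻⁴
  116–143 m: Δρ/Δz = 0.59/27 = 0.022 kg m⁻⁴
  143–154 m: Δρ/Δz = 0.03/11 = 2.7 × 10⁻³ kg m⁻⁴
  154–192 m: Δρ/Δz = 0.04/38 = 1.1 × 10⁻³ kg m⁻⁴
The largest gradient is in the 85–116 m interval — the pycnocline.

85–116 m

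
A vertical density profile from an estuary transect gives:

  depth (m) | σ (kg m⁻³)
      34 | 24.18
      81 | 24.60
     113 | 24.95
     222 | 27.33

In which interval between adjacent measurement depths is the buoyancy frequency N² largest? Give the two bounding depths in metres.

Compute the density gradient over each adjacent pair:
  34–81 m: Δρ/Δz = 0.42/47 = 8.9 × 10⁻³ kg m⁻⁴
  81–113 m: Δρ/Δz = 0.35/32 = 0.011 kg m⁻⁴
  113–222 m: Δρ/Δz = 2.38/109 = 0.022 kg m⁻⁴
The largest gradient is in the 113–222 m interval — the pycnocline.

113–222 m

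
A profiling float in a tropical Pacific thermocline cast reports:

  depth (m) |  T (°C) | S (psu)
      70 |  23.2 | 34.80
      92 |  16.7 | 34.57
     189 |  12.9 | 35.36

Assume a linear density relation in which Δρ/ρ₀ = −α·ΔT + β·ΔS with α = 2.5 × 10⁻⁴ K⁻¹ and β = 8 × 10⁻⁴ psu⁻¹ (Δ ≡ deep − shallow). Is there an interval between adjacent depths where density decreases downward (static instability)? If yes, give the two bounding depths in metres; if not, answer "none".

none

Evaluate Δρ/ρ₀ = −αΔT + βΔS across each adjacent pair:
  70–92 m: −αΔT+βΔS = −(2.5 × 10⁻⁴)(-6.5)+(8 × 10⁻⁴)(-0.23) = 1.4 × 10⁻³ → stable
  92–189 m: −αΔT+βΔS = −(2.5 × 10⁻⁴)(-3.8)+(8 × 10⁻⁴)(+0.79) = 1.6 × 10⁻³ → stable
Every interval has Δρ > 0: the column is stably stratified throughout.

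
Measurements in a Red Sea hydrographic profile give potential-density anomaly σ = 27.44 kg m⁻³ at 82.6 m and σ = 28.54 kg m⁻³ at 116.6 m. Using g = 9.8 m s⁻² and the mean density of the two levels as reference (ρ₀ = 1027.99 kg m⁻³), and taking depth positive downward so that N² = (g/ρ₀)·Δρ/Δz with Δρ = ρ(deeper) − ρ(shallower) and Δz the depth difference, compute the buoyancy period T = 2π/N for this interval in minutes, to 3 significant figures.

5.96 min

Δρ = 1028.54 − 1027.44 = 1.10 kg m⁻³ over Δz = 116.6 − 82.6 = 34 m.
N² = (9.8/1027.99) × (1.10/34) = 3.0843 × 10⁻⁴ s⁻².
N = √(3.0843 × 10⁻⁴) = 0.017562 rad s⁻¹, so T = 2π/N = 357.77 s = 5.9628 min ≈ 5.96 min.
A positive N² confirms static stability across the interval.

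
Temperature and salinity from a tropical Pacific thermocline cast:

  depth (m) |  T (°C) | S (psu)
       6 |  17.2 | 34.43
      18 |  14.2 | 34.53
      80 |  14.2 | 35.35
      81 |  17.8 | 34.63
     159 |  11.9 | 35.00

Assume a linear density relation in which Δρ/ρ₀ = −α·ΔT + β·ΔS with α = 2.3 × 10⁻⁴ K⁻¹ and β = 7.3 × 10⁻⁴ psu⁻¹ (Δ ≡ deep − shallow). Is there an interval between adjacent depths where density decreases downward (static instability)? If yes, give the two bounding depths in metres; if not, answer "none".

80–81 m

Evaluate Δρ/ρ₀ = −αΔT + βΔS across each adjacent pair:
  6–18 m: −αΔT+βΔS = −(2.3 × 10⁻⁴)(-3.0)+(7.3 × 10⁻⁴)(+0.10) = 7.6 × 10⁻⁴ → stable
  18–80 m: −αΔT+βΔS = −(2.3 × 10⁻⁴)(+0.0)+(7.3 × 10⁻⁴)(+0.82) = 6.0 × 10⁻⁴ → stable
  80–81 m: −αΔT+βΔS = −(2.3 × 10⁻⁴)(+3.6)+(7.3 × 10⁻⁴)(-0.72) = -1.4 × 10⁻³ → UNSTABLE
  81–159 m: −αΔT+βΔS = −(2.3 × 10⁻⁴)(-5.9)+(7.3 × 10⁻⁴)(+0.37) = 1.6 × 10⁻³ → stable
The 80–81 m interval has Δρ < 0: lighter water underlies denser water.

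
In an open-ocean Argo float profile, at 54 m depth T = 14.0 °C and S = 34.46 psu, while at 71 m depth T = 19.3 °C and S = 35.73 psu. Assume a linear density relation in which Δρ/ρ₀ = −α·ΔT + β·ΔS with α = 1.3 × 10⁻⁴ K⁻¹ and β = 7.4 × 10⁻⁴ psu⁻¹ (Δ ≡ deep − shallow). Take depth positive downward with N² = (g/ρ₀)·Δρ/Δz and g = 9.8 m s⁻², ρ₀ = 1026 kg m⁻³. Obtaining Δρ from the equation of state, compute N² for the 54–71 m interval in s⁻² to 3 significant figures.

ΔT = +5.3 K, ΔS = +1.27 psu (deep − shallow).
Δρ/ρ₀ = −αΔT + βΔS = -6.89 × 10⁻⁴ + 9.398 × 10⁻⁴ = 2.508 × 10⁻⁴, so Δρ ≈ 0.2573 kg m⁻³.
N² = (g/ρ₀)·Δρ/Δz = g·(Δρ/ρ₀)/Δz = 9.8 × 2.508 × 10⁻⁴ / 17 = 1.4458 × 10⁻⁴ s⁻² ≈ 1.45 × 10⁻⁴ s⁻².

1.45 × 10⁻⁴ s⁻²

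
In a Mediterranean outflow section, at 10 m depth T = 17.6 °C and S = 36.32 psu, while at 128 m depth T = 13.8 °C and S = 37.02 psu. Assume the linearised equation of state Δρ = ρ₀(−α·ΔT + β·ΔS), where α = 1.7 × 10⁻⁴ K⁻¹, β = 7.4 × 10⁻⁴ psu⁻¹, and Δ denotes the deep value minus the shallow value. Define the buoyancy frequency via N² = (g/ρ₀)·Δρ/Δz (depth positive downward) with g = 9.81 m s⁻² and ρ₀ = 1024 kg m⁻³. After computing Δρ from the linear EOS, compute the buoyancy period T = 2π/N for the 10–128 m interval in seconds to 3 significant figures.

ΔT = -3.8 K, ΔS = +0.70 psu (deep − shallow).
Δρ/ρ₀ = −αΔT + βΔS = 6.46 × 10⁻⁴ + 5.18 × 10⁻⁴ = 1.164 × 10⁻³, so Δρ ≈ 1.192 kg m⁻³.
N² = (g/ρ₀)·Δρ/Δz = g·(Δρ/ρ₀)/Δz = 9.81 × 1.164 × 10⁻³ / 118 = 9.6770 × 10⁻⁵ s⁻².
N = √(9.6770 × 10⁻⁵) = 9.8372 × 10⁻³ rad s⁻¹ → T = 2π/N = 638.72 s ≈ 639 s.

639 s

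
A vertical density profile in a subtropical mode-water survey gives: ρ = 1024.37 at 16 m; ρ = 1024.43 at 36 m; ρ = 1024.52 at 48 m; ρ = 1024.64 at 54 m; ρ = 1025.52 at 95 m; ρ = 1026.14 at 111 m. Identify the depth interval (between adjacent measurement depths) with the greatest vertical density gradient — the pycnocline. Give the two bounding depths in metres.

95–111 m

Compute the density gradient over each adjacent pair:
  16–36 m: Δρ/Δz = 0.06/20 = 3.0 × 10⁻³ kg m⁻⁴
  36–48 m: Δρ/Δz = 0.09/12 = 7.5 × 10⁻³ kg m⁻⁴
  48–54 m: Δρ/Δz = 0.12/6 = 0.020 kg m⁻⁴
  54–95 m: Δρ/Δz = 0.88/41 = 0.021 kg m⁻⁴
  95–111 m: Δρ/Δz = 0.62/16 = 0.039 kg m⁻⁴
The largest gradient is in the 95–111 m interval — the pycnocline.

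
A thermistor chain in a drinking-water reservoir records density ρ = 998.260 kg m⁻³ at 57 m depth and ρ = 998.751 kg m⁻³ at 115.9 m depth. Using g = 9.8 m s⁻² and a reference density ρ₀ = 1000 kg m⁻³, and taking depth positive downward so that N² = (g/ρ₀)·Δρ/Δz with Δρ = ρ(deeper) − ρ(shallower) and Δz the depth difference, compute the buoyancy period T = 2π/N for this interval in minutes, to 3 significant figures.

Δρ = 998.751 − 998.260 = 0.491 kg m⁻³ over Δz = 115.9 − 57 = 58.9 m.
N² = (9.8/1000) × (0.491/58.9) = 8.1694 × 10⁻⁵ s⁻².
N = √(8.1694 × 10⁻⁵) = 9.0385 × 10⁻³ rad s⁻¹, so T = 2π/N = 695.16 s = 11.586 min ≈ 11.6 min.

11.6 min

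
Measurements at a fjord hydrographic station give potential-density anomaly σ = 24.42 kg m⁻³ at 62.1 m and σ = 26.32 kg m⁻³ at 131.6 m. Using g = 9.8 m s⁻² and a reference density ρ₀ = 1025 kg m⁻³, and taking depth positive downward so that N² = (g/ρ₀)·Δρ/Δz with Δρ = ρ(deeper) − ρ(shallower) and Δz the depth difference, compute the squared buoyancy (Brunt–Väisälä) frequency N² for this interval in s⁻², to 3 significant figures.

2.61 × 10⁻⁴ s⁻²

Δρ = 1026.32 − 1024.42 = 1.90 kg m⁻³ over Δz = 131.6 − 62.1 = 69.5 m.
N² = (9.8/1025) × (1.90/69.5) = 2.6138 × 10⁻⁴ s⁻² ≈ 2.61 × 10⁻⁴ s⁻².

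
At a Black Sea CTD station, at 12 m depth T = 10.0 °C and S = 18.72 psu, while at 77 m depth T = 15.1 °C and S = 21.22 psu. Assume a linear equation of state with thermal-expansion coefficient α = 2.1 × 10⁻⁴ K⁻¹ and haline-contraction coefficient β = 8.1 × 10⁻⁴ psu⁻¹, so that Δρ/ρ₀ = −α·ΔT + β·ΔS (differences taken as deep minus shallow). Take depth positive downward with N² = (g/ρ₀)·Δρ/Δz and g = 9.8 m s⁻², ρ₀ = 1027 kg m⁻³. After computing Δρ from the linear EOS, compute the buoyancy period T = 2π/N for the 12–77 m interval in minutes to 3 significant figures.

ΔT = +5.1 K, ΔS = +2.50 psu (deep − shallow).
Δρ/ρ₀ = −αΔT + βΔS = -1.071 × 10⁻³ + 2.025 × 10⁻³ = 9.54 × 10⁻⁴, so Δρ ≈ 0.9798 kg m⁻³.
N² = (g/ρ₀)·Δρ/Δz = g·(Δρ/ρ₀)/Δz = 9.8 × 9.54 × 10⁻⁴ / 65 = 1.4383 × 10⁻⁴ s⁻².
N = √(1.4383 × 10⁻⁴) = 0.011993 rad s⁻¹ → T = 2π/N = 523.90 s = 8.7317 min ≈ 8.73 min.

8.73 min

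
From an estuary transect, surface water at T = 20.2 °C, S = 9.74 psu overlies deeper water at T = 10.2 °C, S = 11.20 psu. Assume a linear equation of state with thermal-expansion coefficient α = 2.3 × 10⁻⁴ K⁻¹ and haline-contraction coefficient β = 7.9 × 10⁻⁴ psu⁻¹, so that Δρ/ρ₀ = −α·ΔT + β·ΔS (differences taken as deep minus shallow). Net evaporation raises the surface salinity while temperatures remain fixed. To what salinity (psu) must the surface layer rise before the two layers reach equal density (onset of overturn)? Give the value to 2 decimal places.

14.11 psu

Neutral buoyancy requires −α(T_deep − T_surf) + β(S_deep − S_surf′) = 0.
S_surf′ = S_deep − (α/β)·ΔT = 11.20 − (2.3 × 10⁻⁴/7.9 × 10⁻⁴)·(-10.0) = 14.1114 psu.
Increase required: 14.1114 − 9.74 = 4.3714 psu.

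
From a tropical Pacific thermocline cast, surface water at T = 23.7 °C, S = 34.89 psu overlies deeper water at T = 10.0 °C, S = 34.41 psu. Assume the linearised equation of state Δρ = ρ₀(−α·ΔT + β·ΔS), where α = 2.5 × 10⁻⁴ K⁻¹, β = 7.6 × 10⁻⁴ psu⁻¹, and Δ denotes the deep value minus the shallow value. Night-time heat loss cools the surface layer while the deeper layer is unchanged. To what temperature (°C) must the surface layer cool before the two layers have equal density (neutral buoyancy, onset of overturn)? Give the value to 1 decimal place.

Neutral buoyancy requires Δρ = 0, i.e. −α(T_deep − T_surf′) + β(S_deep − S_surf) = 0.
T_surf′ = T_deep − (β/α)·ΔS = 10.0 − (7.6 × 10⁻⁴/2.5 × 10⁻⁴)·(-0.48) = 11.459 °C.
Cooling required: 23.7 − (11.459) = 12.241 °C.

11.5 °C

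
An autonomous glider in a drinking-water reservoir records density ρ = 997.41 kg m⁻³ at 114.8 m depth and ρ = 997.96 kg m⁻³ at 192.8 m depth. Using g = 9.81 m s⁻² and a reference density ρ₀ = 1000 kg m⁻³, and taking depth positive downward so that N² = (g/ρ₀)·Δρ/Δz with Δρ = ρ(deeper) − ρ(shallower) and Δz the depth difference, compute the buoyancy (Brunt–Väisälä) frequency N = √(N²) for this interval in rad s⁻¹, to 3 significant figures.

8.32 × 10⁻³ rad s⁻¹

Δρ = 997.96 − 997.41 = 0.55 kg m⁻³ over Δz = 192.8 − 114.8 = 78 m.
N² = (9.81/1000) × (0.55/78) = 6.9173 × 10⁻⁵ s⁻².
N = √(6.9173 × 10⁻⁵) = 8.3170 × 10⁻³ rad s⁻¹ ≈ 8.32 × 10⁻³ rad s⁻¹.
A positive N² confirms static stability across the interval.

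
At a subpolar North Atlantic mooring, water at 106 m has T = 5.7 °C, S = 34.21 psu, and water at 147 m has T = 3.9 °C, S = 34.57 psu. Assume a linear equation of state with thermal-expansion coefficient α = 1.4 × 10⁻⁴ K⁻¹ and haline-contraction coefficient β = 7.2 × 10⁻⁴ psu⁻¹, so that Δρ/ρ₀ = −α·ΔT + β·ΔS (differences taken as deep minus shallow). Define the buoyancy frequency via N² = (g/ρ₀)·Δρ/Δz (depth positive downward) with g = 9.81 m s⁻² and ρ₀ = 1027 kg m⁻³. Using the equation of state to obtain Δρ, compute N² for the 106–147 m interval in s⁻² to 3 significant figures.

1.22 × 10⁻⁴ s⁻²

ΔT = -1.8 K, ΔS = +0.36 psu (deep − shallow).
Δρ/ρ₀ = −αΔT + βΔS = 2.52 × 10⁻⁴ + 2.592 × 10⁻⁴ = 5.112 × 10⁻⁴, so Δρ ≈ 0.5250 kg m⁻³.
N² = (g/ρ₀)·Δρ/Δz = g·(Δρ/ρ₀)/Δz = 9.81 × 5.112 × 10⁻⁴ / 41 = 1.2231 × 10⁻⁴ s⁻² ≈ 1.22 × 10⁻⁴ s⁻².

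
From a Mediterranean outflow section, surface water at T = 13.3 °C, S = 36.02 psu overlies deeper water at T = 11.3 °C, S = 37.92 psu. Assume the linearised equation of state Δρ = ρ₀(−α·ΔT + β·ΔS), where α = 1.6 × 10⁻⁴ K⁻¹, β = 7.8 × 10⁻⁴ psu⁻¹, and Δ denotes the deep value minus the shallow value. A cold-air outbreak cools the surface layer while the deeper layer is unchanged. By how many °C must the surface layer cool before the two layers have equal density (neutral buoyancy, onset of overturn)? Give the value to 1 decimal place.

Neutral buoyancy requires Δρ = 0, i.e. −α(T_deep − T_surf′) + β(S_deep − S_surf) = 0.
T_surf′ = T_deep − (β/α)·ΔS = 11.3 − (7.8 × 10⁻⁴/1.6 × 10⁻⁴)·(+1.90) = 2.038 °C.
Cooling required: 13.3 − (2.038) = 11.262 °C.

11.3 °C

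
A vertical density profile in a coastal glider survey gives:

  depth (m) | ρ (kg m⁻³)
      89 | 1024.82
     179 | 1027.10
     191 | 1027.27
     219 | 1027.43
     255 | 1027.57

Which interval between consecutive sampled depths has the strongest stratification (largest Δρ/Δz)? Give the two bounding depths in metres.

Compute the density gradient over each adjacent pair:
  89–179 m: Δρ/Δz = 2.28/90 = 0.025 kg m⁻⁴
  179–191 m: Δρ/Δz = 0.17/12 = 0.014 kg m⁻⁴
  191–219 m: Δρ/Δz = 0.16/28 = 5.7 × 10⁻³ kg m⁻⁴
  219–255 m: Δρ/Δz = 0.14/36 = 3.9 × 10⁻³ kg m⁻⁴
The largest gradient is in the 89–179 m interval — the pycnocline.

89–179 m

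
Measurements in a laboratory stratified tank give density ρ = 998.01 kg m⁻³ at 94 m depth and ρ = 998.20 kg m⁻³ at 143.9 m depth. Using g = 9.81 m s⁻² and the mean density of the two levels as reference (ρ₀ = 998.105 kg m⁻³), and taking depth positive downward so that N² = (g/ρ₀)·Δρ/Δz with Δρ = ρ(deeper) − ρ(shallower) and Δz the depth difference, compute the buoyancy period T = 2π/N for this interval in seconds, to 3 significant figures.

Δρ = 998.20 − 998.01 = 0.19 kg m⁻³ over Δz = 143.9 − 94 = 49.9 m.
N² = (9.81/998.105) × (0.19/49.9) = 3.7424 × 10⁻⁵ s⁻².
N = √(3.7424 × 10⁻⁵) = 6.1175 × 10⁻³ rad s⁻¹, so T = 2π/N = 1.0271 × 10³ s ≈ 1.03 × 10³ s.

1.03 × 10³ s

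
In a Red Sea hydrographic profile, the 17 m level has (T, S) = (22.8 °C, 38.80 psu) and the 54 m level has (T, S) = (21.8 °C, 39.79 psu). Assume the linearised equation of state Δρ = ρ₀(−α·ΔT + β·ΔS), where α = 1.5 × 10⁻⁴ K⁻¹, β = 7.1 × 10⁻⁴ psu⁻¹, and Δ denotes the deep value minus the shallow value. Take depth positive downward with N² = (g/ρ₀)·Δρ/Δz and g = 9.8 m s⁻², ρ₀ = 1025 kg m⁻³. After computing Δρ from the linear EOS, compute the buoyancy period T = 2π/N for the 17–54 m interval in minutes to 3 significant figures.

6.97 min

ΔT = -1.0 K, ΔS = +0.99 psu (deep − shallow).
Δρ/ρ₀ = −αΔT + βΔS = 1.50 × 10⁻⁴ + 7.029 × 10⁻⁴ = 8.529 × 10⁻⁴, so Δρ ≈ 0.8742 kg m⁻³.
N² = (g/ρ₀)·Δρ/Δz = g·(Δρ/ρ₀)/Δz = 9.8 × 8.529 × 10⁻⁴ / 37 = 2.2590 × 10⁻⁴ s⁻².
N = √(2.2590 × 10⁻⁴) = 0.015030 rad s⁻¹ → T = 2π/N = 418.04 s = 6.9673 min ≈ 6.97 min.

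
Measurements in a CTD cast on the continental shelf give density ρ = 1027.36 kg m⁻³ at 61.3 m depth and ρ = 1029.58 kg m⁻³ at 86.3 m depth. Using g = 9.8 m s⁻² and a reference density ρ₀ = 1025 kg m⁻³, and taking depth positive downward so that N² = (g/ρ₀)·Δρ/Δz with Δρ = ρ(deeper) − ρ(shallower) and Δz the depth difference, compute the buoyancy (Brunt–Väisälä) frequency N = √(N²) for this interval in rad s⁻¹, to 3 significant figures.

Δρ = 1029.58 − 1027.36 = 2.22 kg m⁻³ over Δz = 86.3 − 61.3 = 25 m.
N² = (9.8/1025) × (2.22/25) = 8.4901 × 10⁻⁴ s⁻².
N = √(8.4901 × 10⁻⁴) = 0.029138 rad s⁻¹ ≈ 0.0291 rad s⁻¹.

0.0291 rad s⁻¹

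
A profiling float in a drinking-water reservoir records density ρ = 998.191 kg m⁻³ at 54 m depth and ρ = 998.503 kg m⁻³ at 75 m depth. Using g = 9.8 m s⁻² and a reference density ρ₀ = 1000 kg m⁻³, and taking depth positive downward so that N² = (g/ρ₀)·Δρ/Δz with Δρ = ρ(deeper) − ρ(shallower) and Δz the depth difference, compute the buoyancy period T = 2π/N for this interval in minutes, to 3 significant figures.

8.68 min

Δρ = 998.503 − 998.191 = 0.312 kg m⁻³ over Δz = 75 − 54 = 21 m.
N² = (9.8/1000) × (0.312/21) = 1.4560 × 10⁻⁴ s⁻².
N = √(1.4560 × 10⁻⁴) = 0.012066 rad s⁻¹, so T = 2π/N = 520.73 s = 8.6788 min ≈ 8.68 min.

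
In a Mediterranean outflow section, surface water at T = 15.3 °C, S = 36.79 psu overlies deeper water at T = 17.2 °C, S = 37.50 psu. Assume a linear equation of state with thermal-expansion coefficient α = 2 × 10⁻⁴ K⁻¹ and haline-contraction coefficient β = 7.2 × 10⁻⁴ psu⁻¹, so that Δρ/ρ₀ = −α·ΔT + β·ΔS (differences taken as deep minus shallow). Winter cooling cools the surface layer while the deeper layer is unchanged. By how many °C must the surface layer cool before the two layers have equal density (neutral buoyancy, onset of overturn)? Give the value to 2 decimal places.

0.66 °C

Neutral buoyancy requires Δρ = 0, i.e. −α(T_deep − T_surf′) + β(S_deep − S_surf) = 0.
T_surf′ = T_deep − (β/α)·ΔS = 17.2 − (7.2 × 10⁻⁴/2 × 10⁻⁴)·(+0.71) = 14.6440 °C.
Cooling required: 15.3 − (14.6440) = 0.6560 °C.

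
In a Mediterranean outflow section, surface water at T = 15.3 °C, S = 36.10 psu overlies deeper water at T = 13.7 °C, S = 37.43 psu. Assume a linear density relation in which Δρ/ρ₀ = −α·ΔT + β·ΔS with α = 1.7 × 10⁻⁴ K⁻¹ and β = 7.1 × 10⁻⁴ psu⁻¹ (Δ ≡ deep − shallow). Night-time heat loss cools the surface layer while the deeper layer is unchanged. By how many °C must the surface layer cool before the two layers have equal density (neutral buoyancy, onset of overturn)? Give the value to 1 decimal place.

Neutral buoyancy requires Δρ = 0, i.e. −α(T_deep − T_surf′) + β(S_deep − S_surf) = 0.
T_surf′ = T_deep − (β/α)·ΔS = 13.7 − (7.1 × 10⁻⁴/1.7 × 10⁻⁴)·(+1.33) = 8.145 °C.
Cooling required: 15.3 − (8.145) = 7.155 °C.

7.2 °C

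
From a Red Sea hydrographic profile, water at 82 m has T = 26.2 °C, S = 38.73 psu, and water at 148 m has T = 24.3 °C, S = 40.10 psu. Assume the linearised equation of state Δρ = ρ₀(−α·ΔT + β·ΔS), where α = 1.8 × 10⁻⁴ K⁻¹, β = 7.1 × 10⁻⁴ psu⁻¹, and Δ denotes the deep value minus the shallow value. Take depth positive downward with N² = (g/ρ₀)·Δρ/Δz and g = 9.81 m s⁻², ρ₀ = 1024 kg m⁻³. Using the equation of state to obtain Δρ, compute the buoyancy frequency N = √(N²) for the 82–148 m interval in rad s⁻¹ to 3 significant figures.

ΔT = -1.9 K, ΔS = +1.37 psu (deep − shallow).
Δρ/ρ₀ = −αΔT + βΔS = 3.42 × 10⁻⁴ + 9.727 × 10⁻⁴ = 1.3147 × 10⁻³, so Δρ ≈ 1.346 kg m⁻³.
N² = (g/ρ₀)·Δρ/Δz = g·(Δρ/ρ₀)/Δz = 9.81 × 1.3147 × 10⁻³ / 66 = 1.9541 × 10⁻⁴ s⁻².
N = √(1.9541 × 10⁻⁴) = 0.013979 rad s⁻¹ ≈ 0.0140 rad s⁻¹.

0.0140 rad s⁻¹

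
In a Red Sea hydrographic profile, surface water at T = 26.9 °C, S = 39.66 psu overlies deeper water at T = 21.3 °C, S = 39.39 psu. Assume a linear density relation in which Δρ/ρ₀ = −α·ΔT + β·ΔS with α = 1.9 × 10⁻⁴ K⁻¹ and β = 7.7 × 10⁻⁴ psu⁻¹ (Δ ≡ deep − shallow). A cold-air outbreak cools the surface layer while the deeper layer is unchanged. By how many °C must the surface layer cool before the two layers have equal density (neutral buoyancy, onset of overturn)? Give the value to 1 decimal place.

Neutral buoyancy requires Δρ = 0, i.e. −α(T_deep − T_surf′) + β(S_deep − S_surf) = 0.
T_surf′ = T_deep − (β/α)·ΔS = 21.3 − (7.7 × 10⁻⁴/1.9 × 10⁻⁴)·(-0.27) = 22.394 °C.
Cooling required: 26.9 − (22.394) = 4.506 °C.

4.5 °C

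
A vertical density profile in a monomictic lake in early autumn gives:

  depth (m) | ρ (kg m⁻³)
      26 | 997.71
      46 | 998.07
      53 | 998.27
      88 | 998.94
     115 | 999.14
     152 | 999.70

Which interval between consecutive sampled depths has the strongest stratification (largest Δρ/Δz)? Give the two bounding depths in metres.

46–53 m

Compute the density gradient over each adjacent pair:
  26–46 m: Δρ/Δz = 0.36/20 = 0.018 kg m⁻⁴
  46–53 m: Δρ/Δz = 0.20/7 = 0.029 kg m⁻⁴
  53–88 m: Δρ/Δz = 0.67/35 = 0.019 kg m⁻⁴
  88–115 m: Δρ/Δz = 0.20/27 = 7.4 × 10⁻³ kg m⁻⁴
  115–152 m: Δρ/Δz = 0.56/37 = 0.015 kg m⁻⁴
The largest gradient is in the 46–53 m interval — the pycnocline.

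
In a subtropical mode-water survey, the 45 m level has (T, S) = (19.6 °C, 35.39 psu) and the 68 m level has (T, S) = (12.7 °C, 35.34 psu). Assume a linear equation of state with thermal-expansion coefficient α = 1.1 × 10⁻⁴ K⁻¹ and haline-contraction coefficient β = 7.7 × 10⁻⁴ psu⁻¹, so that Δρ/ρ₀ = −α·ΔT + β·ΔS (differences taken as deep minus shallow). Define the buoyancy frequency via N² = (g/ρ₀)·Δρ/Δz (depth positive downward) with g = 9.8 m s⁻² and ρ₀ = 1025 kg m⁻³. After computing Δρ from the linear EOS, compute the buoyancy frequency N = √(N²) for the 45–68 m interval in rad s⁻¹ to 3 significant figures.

ΔT = -6.9 K, ΔS = -0.05 psu (deep − shallow).
Δρ/ρ₀ = −αΔT + βΔS = 7.59 × 10⁻⁴ − 3.85 × 10⁻⁵ = 7.205 × 10⁻⁴, so Δρ ≈ 0.7385 kg m⁻³.
N² = (g/ρ₀)·Δρ/Δz = g·(Δρ/ρ₀)/Δz = 9.8 × 7.205 × 10⁻⁴ / 23 = 3.0700 × 10⁻⁴ s⁻².
N = √(3.0700 × 10⁻⁴) = 0.017521 rad s⁻¹ ≈ 0.0175 rad s⁻¹.

0.0175 rad s⁻¹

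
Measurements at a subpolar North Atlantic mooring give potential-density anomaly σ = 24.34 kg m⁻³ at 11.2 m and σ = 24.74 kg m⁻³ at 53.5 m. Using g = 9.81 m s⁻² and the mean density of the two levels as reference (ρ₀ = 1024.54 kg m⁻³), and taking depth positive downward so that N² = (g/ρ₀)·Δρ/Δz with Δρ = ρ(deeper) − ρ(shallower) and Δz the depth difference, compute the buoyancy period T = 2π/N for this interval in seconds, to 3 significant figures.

660 s

Δρ = 1024.74 − 1024.34 = 0.40 kg m⁻³ over Δz = 53.5 − 11.2 = 42.3 m.
N² = (9.81/1024.54) × (0.40/42.3) = 9.0544 × 10⁻⁵ s⁻².
N = √(9.0544 × 10⁻⁵) = 9.5155 × 10⁻³ rad s⁻¹, so T = 2π/N = 660.31 s ≈ 660 s.
A positive N² confirms static stability across the interval.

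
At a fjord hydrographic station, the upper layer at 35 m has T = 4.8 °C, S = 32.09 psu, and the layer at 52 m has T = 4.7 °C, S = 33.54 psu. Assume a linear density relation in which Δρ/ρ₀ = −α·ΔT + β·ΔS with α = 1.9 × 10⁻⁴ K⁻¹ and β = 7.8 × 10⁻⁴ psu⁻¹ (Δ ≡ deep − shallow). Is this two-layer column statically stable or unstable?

stable

ΔT = 4.7 − 4.8 = -0.1 K and ΔS = 33.54 − 32.09 = +1.45 psu (deep − shallow).
−αΔT = 1.90 × 10⁻⁵; βΔS = 1.131 × 10⁻³; sum Δρ/ρ₀ = 1.15 × 10⁻³.
Δρ/ρ₀ > 0, so Δρ > 0: deeper water is denser → statically stable.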